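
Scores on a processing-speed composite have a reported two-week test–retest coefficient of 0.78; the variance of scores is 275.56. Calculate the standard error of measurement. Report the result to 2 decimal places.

SD = √275.56 ≈ 16.600
SEM = 16.600*√(1 − 0.780) ≈ 7.786

7.79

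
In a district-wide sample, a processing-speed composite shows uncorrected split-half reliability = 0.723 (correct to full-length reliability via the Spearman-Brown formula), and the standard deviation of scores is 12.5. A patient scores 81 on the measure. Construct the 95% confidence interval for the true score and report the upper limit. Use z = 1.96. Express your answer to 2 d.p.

Spearman-Brown: r = 2(0.723) / (1 + 0.723) = 1.4460 / 1.7230 ≈ 0.8392
SEM = 12.5000*√(1 − 0.8392) ≈ 5.0120
1.96 * SEM ≈ 9.8234
Upper limit = 81 + 9.8234 ≈ 90.8234

90.82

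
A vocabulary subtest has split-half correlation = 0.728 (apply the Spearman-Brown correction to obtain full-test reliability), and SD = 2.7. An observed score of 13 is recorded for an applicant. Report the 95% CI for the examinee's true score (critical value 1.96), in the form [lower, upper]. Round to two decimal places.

r_full = 2·0.728 / (1 + 0.728) ≈ 0.8426
The standard error of measurement is 2.7000×√(1 − 0.8426) ≈ 2.7000×0.3967 ≈ 1.0712.
Half-width = 1.96×1.0712 ≈ 2.0996
CI = 13 ± 2.0996 → [10.9004, 15.0996]

[10.90, 15.10]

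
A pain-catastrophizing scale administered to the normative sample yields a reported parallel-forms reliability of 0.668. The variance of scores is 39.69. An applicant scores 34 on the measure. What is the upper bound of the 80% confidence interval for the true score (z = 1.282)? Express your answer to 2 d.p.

38.65

SD = √39.69 = 6.30000
The standard error of measurement is 6.30000*√(1 − 0.66800) ≈ 6.30000*0.57619 ≈ 3.63002.
Margin = 1.282 * 3.63002 ≈ 4.65369
Upper limit = 34 + 4.65369 ≈ 38.65369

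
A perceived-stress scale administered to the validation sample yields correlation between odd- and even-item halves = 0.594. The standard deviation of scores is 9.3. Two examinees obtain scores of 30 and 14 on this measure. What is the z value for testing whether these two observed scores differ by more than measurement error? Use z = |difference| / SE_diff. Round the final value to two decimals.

Full-length reliability (Spearman-Brown) = 2(0.594)/(1+0.594) ≈ 0.74529
SEM = 9.30000 · √(1 − 0.74529) = 9.30000 · √0.25471 ≈ 9.30000 · 0.50468 ≈ 4.69355
SE_diff = SEM · √2 ≈ 4.69355 · 1.41421 ≈ 6.63769
z = 16 / 6.63769 ≈ 2.41048

2.41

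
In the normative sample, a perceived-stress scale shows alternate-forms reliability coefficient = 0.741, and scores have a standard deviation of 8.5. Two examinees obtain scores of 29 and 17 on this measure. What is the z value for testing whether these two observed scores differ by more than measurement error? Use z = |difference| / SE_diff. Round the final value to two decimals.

1.96

SEM = 8.5000×√(1 − 0.7410) ≈ 4.3258
Standard error of the difference = 4.3258·√2 ≈ 6.1176
z = |29 − 17| / 6.1176 = 12 / 6.1176 ≈ 1.9615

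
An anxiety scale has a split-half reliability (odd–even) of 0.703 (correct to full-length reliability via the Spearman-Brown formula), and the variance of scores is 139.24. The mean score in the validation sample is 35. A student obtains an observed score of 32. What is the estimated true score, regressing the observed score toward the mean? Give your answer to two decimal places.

r_full = 2·0.703 / (1 + 0.703) ≈ 0.826
Estimated true score = 0.826·32 + (1 − 0.826)·35 ≈ 32.523

32.52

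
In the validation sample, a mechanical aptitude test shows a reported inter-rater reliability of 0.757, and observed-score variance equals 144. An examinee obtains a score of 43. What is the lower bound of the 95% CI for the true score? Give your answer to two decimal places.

σ = 144^(1/2) = 12.00000
SEM = 12.00000*√(1 − 0.75700) ≈ 5.91540
Half-width = 1.96*5.91540 ≈ 11.59419
Lower bound: 43 − 11.59419 = 31.40581

31.41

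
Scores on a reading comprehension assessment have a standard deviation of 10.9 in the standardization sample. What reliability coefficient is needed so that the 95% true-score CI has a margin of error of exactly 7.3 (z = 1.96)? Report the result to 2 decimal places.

SEM needed = half-width / z = 7.3/1.96 ≃ 3.7245
r = 1 − (SEM / SD)² = 1 − (3.7245 / 10.9)² ≃ 1 − 0.1168 ≃ 0.8832

0.88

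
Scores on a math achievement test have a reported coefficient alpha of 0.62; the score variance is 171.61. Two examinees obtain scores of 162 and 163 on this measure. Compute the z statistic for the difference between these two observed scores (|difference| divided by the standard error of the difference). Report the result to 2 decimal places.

SD = √171.61 ≈ 13.1000
The standard error of measurement is 13.1000×√(1 − 0.6200) ≈ 13.1000×0.6164 ≈ 8.0754.
SE_diff = SEM × √2 ≈ 8.0754 × 1.4142 ≈ 11.4203
z = 1 / 11.4203 ≈ 0.0876

0.09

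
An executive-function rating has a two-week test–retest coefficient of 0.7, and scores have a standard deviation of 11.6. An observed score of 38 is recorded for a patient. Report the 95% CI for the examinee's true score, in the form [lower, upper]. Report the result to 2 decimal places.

[25.55, 50.45]

SEM = 11.6000 × √(1 − 0.7000) = 11.6000 × √0.3000 ≈ 11.6000 × 0.5477 ≈ 6.3536
Margin = 1.96 × 6.3536 ≈ 12.4530
95% CI: 38 ± 12.4530 = [25.5470, 50.4530]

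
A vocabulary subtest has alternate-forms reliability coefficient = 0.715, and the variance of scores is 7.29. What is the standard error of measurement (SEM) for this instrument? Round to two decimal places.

SD = √7.29 = 2.7000
The standard error of measurement is 2.7000·√(1 − 0.7150) ≃ 2.7000·0.5339 ≃ 1.4414.

1.44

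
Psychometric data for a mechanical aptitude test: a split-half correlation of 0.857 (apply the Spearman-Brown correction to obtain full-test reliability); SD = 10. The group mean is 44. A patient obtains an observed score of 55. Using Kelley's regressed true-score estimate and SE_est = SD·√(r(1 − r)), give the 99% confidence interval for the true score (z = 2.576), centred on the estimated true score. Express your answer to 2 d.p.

r_full = 2·0.857 / (1 + 0.857) ≈ 0.923
Estimated true score = 0.923*55 + (1 − 0.923)*44 ≈ 54.153
SE_est = SD * √(r(1 − r)) = 10.000 * √0.071 ≈ 10.000 * 0.267 ≈ 2.666
99% CI: 54.153 ± 6.868 ≈ (47.285, 61.021)

[47.29, 61.02]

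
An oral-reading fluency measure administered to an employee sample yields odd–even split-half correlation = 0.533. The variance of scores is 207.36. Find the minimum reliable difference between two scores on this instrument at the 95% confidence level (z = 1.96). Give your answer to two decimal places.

σ = 207.36^(1/2) = 14.400
Full-length reliability (Spearman-Brown) = 2(0.533)/(1+0.533) ≈ 0.695
SEM = 14.400×√(1 − 0.695) ≈ 7.948
SE_diff = √2 × SEM ≈ 11.240
Smallest detectable difference = 1.96×11.240 ≈ 22.030

22.03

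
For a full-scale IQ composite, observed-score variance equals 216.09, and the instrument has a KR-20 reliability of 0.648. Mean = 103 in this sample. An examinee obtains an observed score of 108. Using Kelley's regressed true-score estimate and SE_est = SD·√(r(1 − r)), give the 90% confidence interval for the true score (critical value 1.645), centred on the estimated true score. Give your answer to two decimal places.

[94.69, 117.79]

SD = √216.09 = 14.700
Estimated true score = 0.648*108 + (1 − 0.648)*103 ≈ 106.240
SE_est = 14.700·√[r(1 − r)] ≈ 7.021
90% CI: 106.240 ± 11.549 ≈ (94.691, 117.789)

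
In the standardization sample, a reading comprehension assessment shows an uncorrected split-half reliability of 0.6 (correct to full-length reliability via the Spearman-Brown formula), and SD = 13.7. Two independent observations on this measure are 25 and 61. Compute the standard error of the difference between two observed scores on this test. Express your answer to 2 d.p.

9.69

Spearman-Brown: r = 2(0.6) / (1 + 0.6) = 1.2000 / 1.6000 ≈ 0.7500
SEM = 13.7000*√(1 − 0.7500) ≈ 6.8500
Standard error of the difference = 6.8500·√2 ≈ 9.6874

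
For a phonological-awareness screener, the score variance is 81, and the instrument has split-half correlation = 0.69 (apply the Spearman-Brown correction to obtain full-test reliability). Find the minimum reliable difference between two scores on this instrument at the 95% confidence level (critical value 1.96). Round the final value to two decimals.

10.68

SD = √81 = 9.000
r_full = 2·0.69 / (1 + 0.69) ≃ 0.817
SEM = 9.000 × √(1 − 0.817) = 9.000 × √0.183 ≃ 9.000 × 0.428 ≃ 3.855
Standard error of the difference = 3.855·√2 ≃ 5.451
Smallest detectable difference = 1.96×5.451 ≃ 10.684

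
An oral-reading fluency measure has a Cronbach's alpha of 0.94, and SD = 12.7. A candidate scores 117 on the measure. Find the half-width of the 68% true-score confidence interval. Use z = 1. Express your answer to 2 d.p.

SEM = 12.7000×√(1 − 0.9400) ≃ 3.1109
Half-width = 1×3.1109 ≃ 3.1109

3.11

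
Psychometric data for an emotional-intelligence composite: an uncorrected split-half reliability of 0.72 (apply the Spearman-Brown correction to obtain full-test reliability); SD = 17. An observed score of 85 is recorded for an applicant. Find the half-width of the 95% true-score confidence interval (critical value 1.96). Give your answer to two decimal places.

Full-length reliability (Spearman-Brown) = 2(0.72)/(1+0.72) ≈ 0.83721
SEM = 17.00000 × √(1 − 0.83721) = 17.00000 × √0.16279 ≈ 17.00000 × 0.40347 ≈ 6.85905
1.96 × SEM ≈ 13.44373

13.44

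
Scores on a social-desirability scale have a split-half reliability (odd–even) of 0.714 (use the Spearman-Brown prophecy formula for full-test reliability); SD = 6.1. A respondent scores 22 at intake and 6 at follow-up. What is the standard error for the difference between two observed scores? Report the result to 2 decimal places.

Spearman-Brown: r = 2(0.714) / (1 + 0.714) = 1.4280 / 1.7140 ≈ 0.8331
SEM = 6.1000 · √(1 − 0.8331) = 6.1000 · √0.1669 ≈ 6.1000 · 0.4085 ≈ 2.4918
SE_diff = √2 · SEM ≈ 3.5239

3.52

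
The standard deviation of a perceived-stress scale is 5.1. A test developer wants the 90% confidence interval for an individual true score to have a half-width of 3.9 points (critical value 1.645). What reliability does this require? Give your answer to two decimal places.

0.78

SEM needed = half-width / z = 3.9/1.645 ≃ 2.3708
r = 1 − (2.3708/5.1)² ≃ 1 − 0.2161 ≃ 0.7839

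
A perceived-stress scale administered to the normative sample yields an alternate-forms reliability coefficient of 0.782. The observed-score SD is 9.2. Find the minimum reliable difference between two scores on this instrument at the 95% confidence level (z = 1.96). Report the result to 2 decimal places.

11.91

SEM = 9.20000×√(1 − 0.78200) ≈ 4.29552
SE_diff = √2 × SEM ≈ 6.07479
Minimum reliable difference = 1.96 × SE_diff ≈ 1.96 × 6.07479 ≈ 11.90658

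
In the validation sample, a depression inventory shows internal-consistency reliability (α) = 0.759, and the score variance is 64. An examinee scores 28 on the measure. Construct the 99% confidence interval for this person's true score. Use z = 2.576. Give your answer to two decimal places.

σ = 64^(1/2) = 8.000
SEM = 8.000 · √(1 − 0.759) = 8.000 · √0.241 ≈ 8.000 · 0.491 ≈ 3.927
Margin = 2.576 · 3.927 ≈ 10.117
CI = 28 ± 10.117 → [17.883, 38.117]

[17.88, 38.12]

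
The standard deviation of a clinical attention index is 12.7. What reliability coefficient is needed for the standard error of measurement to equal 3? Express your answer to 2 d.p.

0.94

Required reliability = 1 − (SEM/SD)² = 1 − 0.0558 ≈ 0.9442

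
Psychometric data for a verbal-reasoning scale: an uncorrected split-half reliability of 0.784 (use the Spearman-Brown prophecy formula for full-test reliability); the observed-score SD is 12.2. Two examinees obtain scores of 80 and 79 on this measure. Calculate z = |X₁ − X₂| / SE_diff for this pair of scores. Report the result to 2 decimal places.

0.17

Spearman-Brown: r = 2(0.784) / (1 + 0.784) = 1.5680 / 1.7840 ≈ 0.8789
SEM = 12.2000*√(1 − 0.8789) ≈ 4.2451
SE_diff = SEM * √2 ≈ 4.2451 * 1.4142 ≈ 6.0035
z = |80 − 79| / 6.0035 = 1 / 6.0035 ≈ 0.1666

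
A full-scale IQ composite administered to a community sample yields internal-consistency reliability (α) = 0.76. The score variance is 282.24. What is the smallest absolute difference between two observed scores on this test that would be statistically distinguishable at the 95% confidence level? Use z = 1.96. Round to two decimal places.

22.81

σ = 282.24^(1/2) = 16.800
The standard error of measurement is 16.800·√(1 − 0.760) ≈ 16.800·0.490 ≈ 8.230.
Standard error of the difference = 8.230·√2 ≈ 11.639
Smallest detectable difference = 1.96·11.639 ≈ 22.813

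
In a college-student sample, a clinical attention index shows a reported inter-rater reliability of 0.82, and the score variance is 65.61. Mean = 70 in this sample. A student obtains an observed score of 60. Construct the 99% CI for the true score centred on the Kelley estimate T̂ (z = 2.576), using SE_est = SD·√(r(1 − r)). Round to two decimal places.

[53.78, 69.82]

SD = √65.61 = 8.10000
Estimated true score = 0.82000*60 + (1 − 0.82000)*70 ≃ 61.80000
SE_est = 8.10000·√[r(1 − r)] ≃ 3.11192
99% CI: 61.80000 ± 8.01630 ≃ (53.78370, 69.81630)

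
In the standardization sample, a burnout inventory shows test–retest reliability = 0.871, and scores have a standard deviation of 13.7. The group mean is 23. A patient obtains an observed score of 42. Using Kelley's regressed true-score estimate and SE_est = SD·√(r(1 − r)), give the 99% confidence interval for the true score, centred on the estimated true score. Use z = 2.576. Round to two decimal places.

Estimated true score = 0.87100·42 + (1 − 0.87100)·23 ≈ 39.54900
SE_est = 13.70000·√(0.87100·0.12900) ≈ 4.59224
CI = 39.54900 ± 2.576 · 4.59224 → [27.71939, 51.37861]

[27.72, 51.38]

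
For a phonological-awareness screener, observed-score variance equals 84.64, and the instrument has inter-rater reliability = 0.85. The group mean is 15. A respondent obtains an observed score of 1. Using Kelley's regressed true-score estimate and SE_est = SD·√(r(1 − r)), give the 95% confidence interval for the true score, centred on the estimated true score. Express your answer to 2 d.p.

[-3.34, 9.54]

SD = √84.64 = 9.200
T̂ = 0.850(1) + 0.150(15) ≈ 3.100
SE_est = 9.200×√(0.850×0.150) ≈ 3.285
CI = 3.100 ± 1.96 × 3.285 → [-3.339, 9.539]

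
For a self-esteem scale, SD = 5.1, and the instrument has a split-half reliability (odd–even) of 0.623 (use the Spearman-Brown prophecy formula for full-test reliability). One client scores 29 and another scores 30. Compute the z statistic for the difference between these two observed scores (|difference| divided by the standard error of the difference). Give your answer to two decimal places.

0.29

r_full = 2·0.623 / (1 + 0.623) ≃ 0.768
SEM = 5.100×√(1 − 0.768) ≃ 2.458
SE_diff = SEM × √2 ≃ 2.458 × 1.414 ≃ 3.476
z = 1 / 3.476 ≃ 0.288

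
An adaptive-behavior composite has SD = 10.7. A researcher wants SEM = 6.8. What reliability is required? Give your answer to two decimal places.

0.60

r = 1 − (6.8000/10.7)² ≈ 1 − 0.4039 ≈ 0.5961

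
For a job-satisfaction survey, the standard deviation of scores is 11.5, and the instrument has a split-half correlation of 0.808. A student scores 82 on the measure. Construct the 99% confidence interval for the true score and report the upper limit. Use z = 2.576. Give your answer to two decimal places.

r_full = 2·0.808 / (1 + 0.808) ≈ 0.894
SEM = 11.500 · √(1 − 0.894) = 11.500 · √0.106 ≈ 11.500 · 0.326 ≈ 3.748
Margin = 2.576 · 3.748 ≈ 9.654
Upper limit = 82 + 9.654 ≈ 91.654

91.65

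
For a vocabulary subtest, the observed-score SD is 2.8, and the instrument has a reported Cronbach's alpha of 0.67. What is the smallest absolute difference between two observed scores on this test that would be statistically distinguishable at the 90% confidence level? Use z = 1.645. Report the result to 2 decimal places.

The standard error of measurement is 2.8000*√(1 − 0.6700) ≈ 2.8000*0.5745 ≈ 1.6085.
SE_diff = √2 * SEM ≈ 2.2747
Smallest detectable difference = 1.645*2.2747 ≈ 3.7419

3.74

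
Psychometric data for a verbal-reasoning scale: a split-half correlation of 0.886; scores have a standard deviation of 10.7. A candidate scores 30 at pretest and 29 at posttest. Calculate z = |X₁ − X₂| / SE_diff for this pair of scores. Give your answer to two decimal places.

0.27

Full-length reliability (Spearman-Brown) = 2(0.886)/(1+0.886) ≃ 0.940
The standard error of measurement is 10.700·√(1 − 0.940) ≃ 10.700·0.246 ≃ 2.631.
SE_diff = √2 · SEM ≃ 3.720
z = |30 − 29| / 3.720 = 1 / 3.720 ≃ 0.269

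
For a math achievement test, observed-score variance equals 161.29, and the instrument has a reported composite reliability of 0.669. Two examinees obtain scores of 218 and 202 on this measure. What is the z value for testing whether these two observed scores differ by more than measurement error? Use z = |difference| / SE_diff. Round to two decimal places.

SD = √161.29 = 12.70000
SEM = 12.70000·√(1 − 0.66900) ≈ 7.30664
Standard error of the difference = 7.30664·√2 ≈ 10.33315
z = |218 − 202| / 10.33315 = 16 / 10.33315 ≈ 1.54841

1.55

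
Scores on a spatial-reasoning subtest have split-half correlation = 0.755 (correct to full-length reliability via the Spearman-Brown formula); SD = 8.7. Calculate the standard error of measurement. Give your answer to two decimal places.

Full-length reliability (Spearman-Brown) = 2(0.755)/(1+0.755) ≈ 0.8604
SEM = 8.7000·√(1 − 0.8604) ≈ 3.2506

3.25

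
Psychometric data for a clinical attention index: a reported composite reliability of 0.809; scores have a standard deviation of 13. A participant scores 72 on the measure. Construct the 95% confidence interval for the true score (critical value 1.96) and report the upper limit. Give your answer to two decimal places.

83.14

SEM = 13.000 * √(1 − 0.809) = 13.000 * √0.191 ≈ 13.000 * 0.437 ≈ 5.681
Margin = 1.96 * 5.681 ≈ 11.136
Upper limit = 72 + 11.136 ≈ 83.136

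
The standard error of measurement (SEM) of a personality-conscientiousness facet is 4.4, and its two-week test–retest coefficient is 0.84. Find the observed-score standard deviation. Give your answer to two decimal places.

11.00

σ = SEM·(1 − r)^(−1/2) ≃ 4.4×2.500 ≃ 11.000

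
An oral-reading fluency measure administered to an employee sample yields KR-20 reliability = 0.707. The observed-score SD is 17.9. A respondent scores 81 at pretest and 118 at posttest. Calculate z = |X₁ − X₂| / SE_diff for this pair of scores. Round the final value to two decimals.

2.70

SEM = 17.9000 * √(1 − 0.7070) = 17.9000 * √0.2930 ≈ 17.9000 * 0.5413 ≈ 9.6892
SE_diff = SEM * √2 ≈ 9.6892 * 1.4142 ≈ 13.7026
z = |81 − 118| / 13.7026 = 37 / 13.7026 ≈ 2.7002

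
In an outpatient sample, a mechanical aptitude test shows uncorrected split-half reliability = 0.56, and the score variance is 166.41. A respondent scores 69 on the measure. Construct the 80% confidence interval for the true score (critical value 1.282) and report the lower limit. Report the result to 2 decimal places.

SD = √166.41 = 12.9000
Spearman-Brown: r = 2(0.56) / (1 + 0.56) = 1.1200 / 1.5600 ≈ 0.7179
The standard error of measurement is 12.9000·√(1 − 0.7179) ≈ 12.9000·0.5311 ≈ 6.8510.
1.282 · SEM ≈ 8.7830
Lower bound: 69 − 8.7830 = 60.2170

60.22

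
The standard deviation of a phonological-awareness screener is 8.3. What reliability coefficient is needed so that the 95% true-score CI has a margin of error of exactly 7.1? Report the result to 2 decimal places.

SEM needed = half-width / z = 7.1/1.96 ≈ 3.622
r = 1 − (3.622/8.3)² ≈ 1 − 0.190 ≈ 0.810

0.81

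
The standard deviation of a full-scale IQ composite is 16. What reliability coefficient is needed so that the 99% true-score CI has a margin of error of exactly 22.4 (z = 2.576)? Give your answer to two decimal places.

0.70

SEM needed = half-width / z = 22.4/2.576 ≈ 8.6957
Required reliability = 1 − (SEM/SD)² = 1 − 0.2954 ≈ 0.7046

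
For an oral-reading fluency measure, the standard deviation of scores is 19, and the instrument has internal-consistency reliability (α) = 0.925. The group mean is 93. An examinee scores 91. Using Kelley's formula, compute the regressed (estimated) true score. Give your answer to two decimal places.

91.15

T̂ = 0.9250(91) + 0.0750(93) ≈ 91.1500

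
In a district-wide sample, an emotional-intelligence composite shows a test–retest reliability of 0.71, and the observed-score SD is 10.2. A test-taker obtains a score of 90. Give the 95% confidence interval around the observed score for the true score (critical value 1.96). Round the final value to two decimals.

[79.23, 100.77]

The standard error of measurement is 10.200×√(1 − 0.710) ≈ 10.200×0.539 ≈ 5.493.
Half-width = 1.96×5.493 ≈ 10.766
95% CI: 90 ± 10.766 = [79.234, 100.766]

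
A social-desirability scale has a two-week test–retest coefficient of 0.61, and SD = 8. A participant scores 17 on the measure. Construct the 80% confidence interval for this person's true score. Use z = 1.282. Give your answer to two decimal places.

[10.60, 23.40]

SEM = 8.0000 * √(1 − 0.6100) = 8.0000 * √0.3900 ≈ 8.0000 * 0.6245 ≈ 4.9960
1.282 * SEM ≈ 6.4049
CI = 17 ± 6.4049 → [10.5951, 23.4049]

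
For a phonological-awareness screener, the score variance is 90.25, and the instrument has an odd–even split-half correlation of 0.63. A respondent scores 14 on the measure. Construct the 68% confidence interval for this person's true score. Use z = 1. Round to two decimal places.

[9.47, 18.53]

SD = √90.25 ≈ 9.500
Spearman-Brown: r = 2(0.63) / (1 + 0.63) = 1.260 / 1.630 ≈ 0.773
SEM = 9.500 × √(1 − 0.773) = 9.500 × √0.227 ≈ 9.500 × 0.476 ≈ 4.526
1 × SEM ≈ 4.526
CI = 14 ± 4.526 → [9.474, 18.526]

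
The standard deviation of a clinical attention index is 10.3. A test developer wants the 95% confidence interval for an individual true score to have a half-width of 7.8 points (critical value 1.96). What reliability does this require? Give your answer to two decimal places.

0.85

Required SEM = 7.8 / 1.96 ≈ 3.980
Required reliability = 1 − (SEM/SD)² = 1 − 0.149 ≈ 0.851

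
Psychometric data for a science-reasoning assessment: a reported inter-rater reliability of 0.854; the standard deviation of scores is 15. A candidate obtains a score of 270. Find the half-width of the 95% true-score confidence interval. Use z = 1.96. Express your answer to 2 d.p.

11.23

SEM = 15.0000 · √(1 − 0.8540) = 15.0000 · √0.1460 ≈ 15.0000 · 0.3821 ≈ 5.7315
Half-width = 1.96·5.7315 ≈ 11.2337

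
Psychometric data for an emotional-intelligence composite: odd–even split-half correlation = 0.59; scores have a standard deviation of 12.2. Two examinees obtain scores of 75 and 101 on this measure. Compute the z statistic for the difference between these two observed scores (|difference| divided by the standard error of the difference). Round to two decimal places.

r_full = 2·0.59 / (1 + 0.59) ≈ 0.74214
The standard error of measurement is 12.20000×√(1 − 0.74214) ≈ 12.20000×0.50780 ≈ 6.19517.
SE_diff = √2 × SEM ≈ 8.76129
z = |75 − 101| / 8.76129 = 26 / 8.76129 ≈ 2.96760

2.97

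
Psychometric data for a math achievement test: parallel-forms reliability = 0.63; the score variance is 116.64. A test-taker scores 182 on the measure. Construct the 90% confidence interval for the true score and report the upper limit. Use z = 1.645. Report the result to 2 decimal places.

192.81

SD = √116.64 ≈ 10.800
The standard error of measurement is 10.800·√(1 − 0.630) ≈ 10.800·0.608 ≈ 6.569.
Half-width = 1.645·6.569 ≈ 10.807
Upper bound: 182 + 10.807 = 192.807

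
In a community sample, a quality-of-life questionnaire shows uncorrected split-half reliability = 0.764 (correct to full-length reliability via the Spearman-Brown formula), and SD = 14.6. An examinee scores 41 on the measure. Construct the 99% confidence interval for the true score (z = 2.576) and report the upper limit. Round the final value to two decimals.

r_full = 2·0.764 / (1 + 0.764) ≈ 0.8662
The standard error of measurement is 14.6000·√(1 − 0.8662) ≈ 14.6000·0.3658 ≈ 5.3402.
Margin = 2.576 · 5.3402 ≈ 13.7564
Upper limit = 41 + 13.7564 ≈ 54.7564

54.76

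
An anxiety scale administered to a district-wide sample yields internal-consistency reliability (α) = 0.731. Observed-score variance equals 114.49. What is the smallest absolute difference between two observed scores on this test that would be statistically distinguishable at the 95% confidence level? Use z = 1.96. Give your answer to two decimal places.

15.38

SD = √114.49 = 10.7000
SEM = 10.7000·√(1 − 0.7310) ≈ 5.5496
SE_diff = SEM · √2 ≈ 5.5496 · 1.4142 ≈ 7.8483
Smallest detectable difference = 1.96·7.8483 ≈ 15.3826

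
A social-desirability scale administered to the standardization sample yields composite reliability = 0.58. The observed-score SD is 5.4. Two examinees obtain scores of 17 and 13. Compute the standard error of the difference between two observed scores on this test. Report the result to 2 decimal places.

4.95

SEM = 5.400 · √(1 − 0.580) = 5.400 · √0.420 ≈ 5.400 · 0.648 ≈ 3.500
SE_diff = √2 · SEM ≈ 4.949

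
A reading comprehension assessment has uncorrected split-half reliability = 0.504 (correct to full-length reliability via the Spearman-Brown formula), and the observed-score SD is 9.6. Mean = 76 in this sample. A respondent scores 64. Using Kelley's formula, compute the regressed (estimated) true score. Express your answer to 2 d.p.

Full-length reliability (Spearman-Brown) = 2(0.504)/(1+0.504) ≈ 0.6702
T̂ = r·X + (1 − r)·M = 0.6702*64 + 0.3298*76 ≈ 42.8936 + 25.0638 ≈ 67.9574

67.96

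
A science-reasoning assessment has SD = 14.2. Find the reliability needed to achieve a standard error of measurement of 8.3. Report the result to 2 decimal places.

0.66

r = 1 − (8.300/14.2)² ≈ 1 − 0.342 ≈ 0.658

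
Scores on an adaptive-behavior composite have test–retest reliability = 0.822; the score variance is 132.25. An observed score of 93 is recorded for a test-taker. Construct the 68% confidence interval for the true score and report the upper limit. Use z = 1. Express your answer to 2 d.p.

97.85

SD = √132.25 = 11.500
SEM = 11.500*√(1 − 0.822) ≈ 4.852
1 * SEM ≈ 4.852
Upper bound: 93 + 4.852 = 97.852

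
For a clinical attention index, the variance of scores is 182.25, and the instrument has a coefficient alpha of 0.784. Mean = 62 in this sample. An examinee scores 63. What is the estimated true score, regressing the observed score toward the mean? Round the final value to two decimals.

62.78

T̂ = r·X + (1 − r)·M = 0.784*63 + 0.216*62 = 49.392 + 13.392 ≈ 62.784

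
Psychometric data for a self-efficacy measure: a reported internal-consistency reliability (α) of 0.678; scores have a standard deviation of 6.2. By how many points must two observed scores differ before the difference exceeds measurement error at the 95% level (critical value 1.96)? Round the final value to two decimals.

The standard error of measurement is 6.200×√(1 − 0.678) ≈ 6.200×0.567 ≈ 3.518.
SE_diff = √2 × SEM ≈ 4.975
Smallest detectable difference = 1.96×4.975 ≈ 9.752

9.75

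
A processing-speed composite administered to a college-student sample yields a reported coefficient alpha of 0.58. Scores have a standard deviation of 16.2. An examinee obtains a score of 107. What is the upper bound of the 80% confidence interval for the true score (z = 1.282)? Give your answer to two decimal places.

SEM = 16.200*√(1 − 0.580) ≈ 10.499
Half-width = 1.282*10.499 ≈ 13.459
Upper bound: 107 + 13.459 = 120.459

120.46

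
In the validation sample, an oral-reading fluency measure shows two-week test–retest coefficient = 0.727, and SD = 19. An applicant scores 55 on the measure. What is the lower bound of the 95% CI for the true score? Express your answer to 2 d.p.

The standard error of measurement is 19.0000×√(1 − 0.7270) ≃ 19.0000×0.5225 ≃ 9.9274.
1.96 × SEM ≃ 19.4577
Lower limit = 55 − 19.4577 ≃ 35.5423

35.54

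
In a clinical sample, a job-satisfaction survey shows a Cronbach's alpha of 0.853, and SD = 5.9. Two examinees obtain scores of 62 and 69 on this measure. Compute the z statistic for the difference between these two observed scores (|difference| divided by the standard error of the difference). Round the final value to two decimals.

SEM = 5.90000×√(1 − 0.85300) ≈ 2.26209
SE_diff = SEM × √2 ≈ 2.26209 × 1.41421 ≈ 3.19908
z = 7 / 3.19908 ≈ 2.18813

2.19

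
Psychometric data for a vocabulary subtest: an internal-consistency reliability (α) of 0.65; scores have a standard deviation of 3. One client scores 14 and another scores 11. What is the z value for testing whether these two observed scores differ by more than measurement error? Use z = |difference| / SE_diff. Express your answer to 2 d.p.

SEM = 3.000 · √(1 − 0.650) = 3.000 · √0.350 ≈ 3.000 · 0.592 ≈ 1.775
Standard error of the difference = 1.775·√2 ≈ 2.510
z = 3 / 2.510 ≈ 1.195

1.20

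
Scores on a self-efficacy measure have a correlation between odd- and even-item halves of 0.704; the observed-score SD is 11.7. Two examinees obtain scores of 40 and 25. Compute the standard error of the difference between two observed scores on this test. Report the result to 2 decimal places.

6.90

Spearman-Brown: r = 2(0.704) / (1 + 0.704) = 1.408 / 1.704 ≃ 0.826
SEM = 11.700·√(1 − 0.826) ≃ 4.876
SE_diff = √2 · SEM ≃ 6.896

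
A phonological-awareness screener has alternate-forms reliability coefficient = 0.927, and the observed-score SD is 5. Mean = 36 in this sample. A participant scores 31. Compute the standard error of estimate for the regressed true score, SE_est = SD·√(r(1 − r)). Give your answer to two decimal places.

SE_est = 5.00000·√[r(1 − r)] ≈ 1.30068

1.30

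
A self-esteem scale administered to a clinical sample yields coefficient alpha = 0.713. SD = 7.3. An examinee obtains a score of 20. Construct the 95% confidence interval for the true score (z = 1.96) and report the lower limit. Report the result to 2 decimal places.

SEM = 7.3000 * √(1 − 0.7130) = 7.3000 * √0.2870 ≈ 7.3000 * 0.5357 ≈ 3.9108
1.96 * SEM ≈ 7.6651
Lower bound: 20 − 7.6651 = 12.3349

12.33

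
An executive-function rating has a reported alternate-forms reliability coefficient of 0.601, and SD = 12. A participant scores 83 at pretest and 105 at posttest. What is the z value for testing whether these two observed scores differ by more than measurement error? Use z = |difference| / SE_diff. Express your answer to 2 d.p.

2.05

The standard error of measurement is 12.000×√(1 − 0.601) ≈ 12.000×0.632 ≈ 7.580.
SE_diff = √2 × SEM ≈ 10.720
z = 22 / 10.720 ≈ 2.052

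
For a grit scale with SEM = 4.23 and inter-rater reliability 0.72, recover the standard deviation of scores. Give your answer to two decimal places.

σ = SEM·(1 − r)^(−1/2) ≈ 4.23×1.8898 ≈ 7.9939

7.99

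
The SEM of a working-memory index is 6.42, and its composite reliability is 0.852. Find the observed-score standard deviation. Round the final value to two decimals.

16.69

SD = SEM / √(1 − r) = 6.42 / √0.1480 ≈ 6.42 / 0.3847 ≈ 16.6880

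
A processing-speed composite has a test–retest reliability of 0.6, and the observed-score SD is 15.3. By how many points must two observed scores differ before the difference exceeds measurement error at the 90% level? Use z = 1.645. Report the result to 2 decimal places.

SEM = 15.300 · √(1 − 0.600) = 15.300 · √0.400 ≈ 15.300 · 0.632 ≈ 9.677
Standard error of the difference = 9.677·√2 ≈ 13.685
Minimum reliable difference = 1.645 · SE_diff ≈ 1.645 · 13.685 ≈ 22.511

22.51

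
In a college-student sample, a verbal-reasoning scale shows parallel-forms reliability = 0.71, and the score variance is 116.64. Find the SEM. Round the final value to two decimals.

5.82

SD = √116.64 = 10.8000
SEM = 10.8000 * √(1 − 0.7100) = 10.8000 * √0.2900 ≈ 10.8000 * 0.5385 ≈ 5.8160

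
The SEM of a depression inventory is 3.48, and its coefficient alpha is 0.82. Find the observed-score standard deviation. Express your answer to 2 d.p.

8.20

σ = SEM·(1 − r)^(−1/2) ≈ 3.48·2.357 ≈ 8.202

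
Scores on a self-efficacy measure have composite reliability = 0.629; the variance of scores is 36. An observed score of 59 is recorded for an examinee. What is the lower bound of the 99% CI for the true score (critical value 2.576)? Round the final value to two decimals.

SD = √36 = 6.000
SEM = 6.000 × √(1 − 0.629) = 6.000 × √0.371 ≈ 6.000 × 0.609 ≈ 3.655
Margin = 2.576 × 3.655 ≈ 9.414
Lower limit = 59 − 9.414 ≈ 49.586

49.59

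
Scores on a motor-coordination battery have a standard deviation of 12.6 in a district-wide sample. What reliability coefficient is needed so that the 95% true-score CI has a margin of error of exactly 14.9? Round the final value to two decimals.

Required SEM = 14.9 / 1.96 ≈ 7.6020
r = 1 − (7.6020/12.6)² ≈ 1 − 0.3640 ≈ 0.6360

0.64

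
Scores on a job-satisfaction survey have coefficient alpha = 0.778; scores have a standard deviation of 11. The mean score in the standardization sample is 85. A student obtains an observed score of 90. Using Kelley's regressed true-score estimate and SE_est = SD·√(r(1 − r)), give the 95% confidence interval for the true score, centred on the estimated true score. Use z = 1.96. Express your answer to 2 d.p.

Estimated true score = 0.7780×90 + (1 − 0.7780)×85 ≃ 88.8900
SE_est = SD × √(r(1 − r)) = 11.0000 × √0.1727 ≃ 11.0000 × 0.4156 ≃ 4.5715
CI = 88.8900 ± 1.96 × 4.5715 → [79.9299, 97.8501]

[79.93, 97.85]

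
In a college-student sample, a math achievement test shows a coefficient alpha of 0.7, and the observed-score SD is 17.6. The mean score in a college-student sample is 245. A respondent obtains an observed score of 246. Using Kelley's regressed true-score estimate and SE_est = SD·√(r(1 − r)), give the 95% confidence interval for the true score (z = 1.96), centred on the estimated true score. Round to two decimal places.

[229.89, 261.51]

T̂ = r·X + (1 − r)·M = 0.700×246 + 0.300×245 = 172.200 + 73.500 ≈ 245.700
SE_est = SD × √(r(1 − r)) = 17.600 × √0.210 ≈ 17.600 × 0.458 ≈ 8.065
95% CI: 245.700 ± 15.808 ≈ (229.892, 261.508)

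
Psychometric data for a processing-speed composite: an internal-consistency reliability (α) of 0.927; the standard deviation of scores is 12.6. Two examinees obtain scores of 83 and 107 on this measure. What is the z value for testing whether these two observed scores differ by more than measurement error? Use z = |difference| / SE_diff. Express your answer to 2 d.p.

SEM = 12.60000 × √(1 − 0.92700) = 12.60000 × √0.07300 ≃ 12.60000 × 0.27019 ≃ 3.40433
SE_diff = SEM × √2 ≃ 3.40433 × 1.41421 ≃ 4.81445
z = 24 / 4.81445 ≃ 4.98499

4.98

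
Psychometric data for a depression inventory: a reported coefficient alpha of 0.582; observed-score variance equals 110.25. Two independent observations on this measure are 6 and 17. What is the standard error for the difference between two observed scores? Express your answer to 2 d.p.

9.60

SD = √110.25 ≈ 10.500
The standard error of measurement is 10.500×√(1 − 0.582) ≈ 10.500×0.647 ≈ 6.789.
SE_diff = SEM × √2 ≈ 6.789 × 1.414 ≈ 9.600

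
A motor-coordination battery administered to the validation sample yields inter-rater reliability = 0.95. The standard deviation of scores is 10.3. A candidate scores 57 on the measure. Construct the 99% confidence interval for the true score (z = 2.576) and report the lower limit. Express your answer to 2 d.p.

51.07

SEM = 10.300 × √(1 − 0.950) = 10.300 × √0.050 ≈ 10.300 × 0.224 ≈ 2.303
Half-width = 2.576×2.303 ≈ 5.933
Lower limit = 57 − 5.933 ≈ 51.067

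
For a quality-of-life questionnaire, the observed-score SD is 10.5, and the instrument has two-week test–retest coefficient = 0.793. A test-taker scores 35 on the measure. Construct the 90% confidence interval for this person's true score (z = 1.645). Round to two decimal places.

SEM = 10.500 · √(1 − 0.793) = 10.500 · √0.207 ≈ 10.500 · 0.455 ≈ 4.777
Margin = 1.645 · 4.777 ≈ 7.859
Interval: (27.141, 42.859)

[27.14, 42.86]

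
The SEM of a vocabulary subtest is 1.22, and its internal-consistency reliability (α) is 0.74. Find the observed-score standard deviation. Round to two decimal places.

2.39

SD = 1.22 / √(1 − 0.74) ≈ 2.3926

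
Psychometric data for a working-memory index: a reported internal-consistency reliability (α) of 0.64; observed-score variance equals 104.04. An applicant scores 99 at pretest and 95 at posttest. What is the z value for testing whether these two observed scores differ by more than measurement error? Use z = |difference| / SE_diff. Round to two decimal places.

SD = √104.04 ≃ 10.200
SEM = 10.200×√(1 − 0.640) ≃ 6.120
SE_diff = √2 × SEM ≃ 8.655
z = 4 / 8.655 ≃ 0.462

0.46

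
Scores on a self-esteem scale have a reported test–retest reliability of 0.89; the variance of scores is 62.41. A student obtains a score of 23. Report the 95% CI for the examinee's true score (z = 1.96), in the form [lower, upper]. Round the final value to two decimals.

[17.86, 28.14]

SD = √62.41 ≃ 7.9000
SEM = 7.9000*√(1 − 0.8900) ≃ 2.6201
Half-width = 1.96*2.6201 ≃ 5.1355
CI = 23 ± 5.1355 → [17.8645, 28.1355]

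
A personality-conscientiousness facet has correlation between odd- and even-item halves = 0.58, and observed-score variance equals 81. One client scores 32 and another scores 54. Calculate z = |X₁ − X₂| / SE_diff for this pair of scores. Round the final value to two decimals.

SD = √81 ≈ 9.000
Full-length reliability (Spearman-Brown) = 2(0.58)/(1+0.58) ≈ 0.734
SEM = 9.000×√(1 − 0.734) ≈ 4.640
Standard error of the difference = 4.640·√2 ≈ 6.562
z = |32 − 54| / 6.562 = 22 / 6.562 ≈ 3.353

3.35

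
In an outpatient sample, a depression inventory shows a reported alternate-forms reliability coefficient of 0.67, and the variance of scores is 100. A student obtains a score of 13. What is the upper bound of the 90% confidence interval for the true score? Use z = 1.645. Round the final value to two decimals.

σ = 100^(1/2) = 10.0000
SEM = 10.0000 * √(1 − 0.6700) = 10.0000 * √0.3300 ≈ 10.0000 * 0.5745 ≈ 5.7446
Margin = 1.645 * 5.7446 ≈ 9.4498
Upper bound: 13 + 9.4498 = 22.4498

22.45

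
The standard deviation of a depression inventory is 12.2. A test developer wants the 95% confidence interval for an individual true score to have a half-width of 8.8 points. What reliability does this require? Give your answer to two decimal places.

0.86

Required SEM = 8.8 / 1.96 ≈ 4.48980
r = 1 − (4.48980/12.2)² ≈ 1 − 0.13544 ≈ 0.86456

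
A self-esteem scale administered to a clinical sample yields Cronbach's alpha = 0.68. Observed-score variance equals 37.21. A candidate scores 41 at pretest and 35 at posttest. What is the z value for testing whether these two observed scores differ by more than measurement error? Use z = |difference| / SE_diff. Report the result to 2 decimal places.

SD = √37.21 = 6.1000
SEM = 6.1000·√(1 − 0.6800) ≃ 3.4507
SE_diff = SEM · √2 ≃ 3.4507 · 1.4142 ≃ 4.8800
z = |41 − 35| / 4.8800 = 6 / 4.8800 ≃ 1.2295

1.23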